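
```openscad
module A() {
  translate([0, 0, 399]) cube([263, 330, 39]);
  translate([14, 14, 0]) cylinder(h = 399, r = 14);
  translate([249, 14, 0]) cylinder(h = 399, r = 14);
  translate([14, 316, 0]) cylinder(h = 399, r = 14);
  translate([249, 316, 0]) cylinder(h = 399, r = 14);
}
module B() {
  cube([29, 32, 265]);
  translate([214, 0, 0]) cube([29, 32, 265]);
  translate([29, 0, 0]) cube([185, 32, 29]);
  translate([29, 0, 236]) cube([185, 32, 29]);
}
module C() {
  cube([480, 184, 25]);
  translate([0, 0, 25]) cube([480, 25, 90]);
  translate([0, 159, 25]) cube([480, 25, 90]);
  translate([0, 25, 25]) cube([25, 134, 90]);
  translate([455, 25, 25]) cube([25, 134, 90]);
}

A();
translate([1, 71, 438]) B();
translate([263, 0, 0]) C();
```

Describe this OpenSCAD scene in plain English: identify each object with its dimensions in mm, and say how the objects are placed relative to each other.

A is a four-legged stool. The seat is 263×330 mm, 39 mm thick, top at z = 438 mm. It stands on four round legs, each 28 mm in diameter, from z = 0 to the seat underside, each leg's axis is inset half a diameter from the nearest pair of seat edges (so the leg's bounding box is flush with the corner).

B is a picture frame with a 185×207 mm rectangular opening (x by z) and a uniform 29 mm border on every side. Frame depth is 32 mm along y. It is built from two vertical stiles running the full outside height and two horizontal rails spanning the gap between the stiles.

C is an open storage box with external size 480×184×115 mm and wall thickness 25 mm (the base is also 25 mm thick). The base covers the whole footprint; the four walls stand on the base, with the y-facing walls full-width and the x-facing walls fitting between their inner faces.

The picture frame is on top of the stool. The open box is against the stool's +x side, with their −y faces flush.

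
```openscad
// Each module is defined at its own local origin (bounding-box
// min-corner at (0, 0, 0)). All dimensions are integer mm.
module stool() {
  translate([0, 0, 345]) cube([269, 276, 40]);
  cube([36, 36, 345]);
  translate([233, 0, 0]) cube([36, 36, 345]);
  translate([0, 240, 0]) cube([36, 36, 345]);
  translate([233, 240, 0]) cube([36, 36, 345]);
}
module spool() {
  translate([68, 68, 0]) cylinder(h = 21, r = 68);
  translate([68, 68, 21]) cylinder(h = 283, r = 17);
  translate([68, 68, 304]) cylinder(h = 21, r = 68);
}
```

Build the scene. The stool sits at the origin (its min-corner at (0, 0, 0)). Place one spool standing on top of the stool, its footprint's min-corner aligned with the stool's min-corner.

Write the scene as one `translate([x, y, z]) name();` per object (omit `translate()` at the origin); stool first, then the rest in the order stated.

stool();
translate([0, 0, 385]) spool();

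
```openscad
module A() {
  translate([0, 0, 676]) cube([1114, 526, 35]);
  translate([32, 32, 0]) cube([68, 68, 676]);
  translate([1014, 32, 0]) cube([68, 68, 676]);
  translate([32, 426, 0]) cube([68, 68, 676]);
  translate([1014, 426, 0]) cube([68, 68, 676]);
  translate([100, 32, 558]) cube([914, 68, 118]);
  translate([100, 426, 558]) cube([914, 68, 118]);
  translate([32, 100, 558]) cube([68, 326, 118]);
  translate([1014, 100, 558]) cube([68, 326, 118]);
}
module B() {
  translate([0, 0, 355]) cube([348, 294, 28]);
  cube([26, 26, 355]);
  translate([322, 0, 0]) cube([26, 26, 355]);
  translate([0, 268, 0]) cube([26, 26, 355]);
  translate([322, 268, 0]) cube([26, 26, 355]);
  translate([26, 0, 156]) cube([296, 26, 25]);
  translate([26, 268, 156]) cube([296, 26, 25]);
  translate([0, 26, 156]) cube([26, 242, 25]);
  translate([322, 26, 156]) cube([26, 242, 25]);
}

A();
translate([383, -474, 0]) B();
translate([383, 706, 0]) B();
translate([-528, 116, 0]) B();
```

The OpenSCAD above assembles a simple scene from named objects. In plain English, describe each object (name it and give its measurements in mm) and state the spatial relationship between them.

A is a rectangular dining table. The top is 1114×526×35 mm with its upper surface at z = 711 mm. It stands on four 68×68 mm square legs, each inset 32 mm from the nearest pair of top edges, running from the floor to the underside of the top. Four apron rails, 68 mm thick and 118 mm tall, run between adjacent legs with their top edges flush with the underside of the top and their outer faces flush with the legs' outer faces.

B is a simple wooden stool: a rectangular seat 348 mm (x) by 294 mm (y), 28 mm thick, top face at z = 383 mm, on four square legs, each 26×26 mm in cross-section. The legs rest on z = 0, each flush with a corner of the seat. Four stretchers, 26 mm wide and 25 mm tall, connect adjacent legs with their undersides at z = 156 mm, each running between the inner faces of the legs it joins and aligned with the legs' outer faces on the other axis.

Three stools sit around the table at the −y, +y, −x sides.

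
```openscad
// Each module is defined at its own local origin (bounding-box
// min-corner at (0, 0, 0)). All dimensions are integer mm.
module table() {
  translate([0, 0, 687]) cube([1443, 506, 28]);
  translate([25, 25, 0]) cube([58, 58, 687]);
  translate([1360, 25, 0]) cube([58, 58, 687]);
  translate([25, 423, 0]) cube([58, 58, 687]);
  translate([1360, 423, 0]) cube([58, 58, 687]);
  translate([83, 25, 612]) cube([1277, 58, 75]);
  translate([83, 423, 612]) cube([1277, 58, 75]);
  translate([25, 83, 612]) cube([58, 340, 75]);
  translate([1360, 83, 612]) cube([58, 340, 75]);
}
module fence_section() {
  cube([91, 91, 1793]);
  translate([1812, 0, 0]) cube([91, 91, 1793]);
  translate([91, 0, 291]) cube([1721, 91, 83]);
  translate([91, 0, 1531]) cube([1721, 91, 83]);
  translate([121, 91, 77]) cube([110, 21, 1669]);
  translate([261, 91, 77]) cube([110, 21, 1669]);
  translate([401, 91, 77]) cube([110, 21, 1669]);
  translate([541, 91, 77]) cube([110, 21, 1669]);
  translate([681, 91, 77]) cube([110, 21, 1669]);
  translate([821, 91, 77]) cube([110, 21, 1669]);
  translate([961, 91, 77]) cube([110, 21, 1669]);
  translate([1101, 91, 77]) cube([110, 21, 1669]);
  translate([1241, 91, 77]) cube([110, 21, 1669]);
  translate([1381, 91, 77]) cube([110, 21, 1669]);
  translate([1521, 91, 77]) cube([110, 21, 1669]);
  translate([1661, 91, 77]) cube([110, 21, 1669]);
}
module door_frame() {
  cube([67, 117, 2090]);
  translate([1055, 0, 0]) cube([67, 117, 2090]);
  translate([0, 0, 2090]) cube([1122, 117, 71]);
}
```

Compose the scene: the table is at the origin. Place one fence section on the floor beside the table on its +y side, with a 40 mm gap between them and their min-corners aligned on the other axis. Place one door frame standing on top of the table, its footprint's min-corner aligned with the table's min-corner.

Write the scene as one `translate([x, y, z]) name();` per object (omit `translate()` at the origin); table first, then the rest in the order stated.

table();
translate([0, 546, 0]) fence_section();
translate([0, 0, 715]) door_frame();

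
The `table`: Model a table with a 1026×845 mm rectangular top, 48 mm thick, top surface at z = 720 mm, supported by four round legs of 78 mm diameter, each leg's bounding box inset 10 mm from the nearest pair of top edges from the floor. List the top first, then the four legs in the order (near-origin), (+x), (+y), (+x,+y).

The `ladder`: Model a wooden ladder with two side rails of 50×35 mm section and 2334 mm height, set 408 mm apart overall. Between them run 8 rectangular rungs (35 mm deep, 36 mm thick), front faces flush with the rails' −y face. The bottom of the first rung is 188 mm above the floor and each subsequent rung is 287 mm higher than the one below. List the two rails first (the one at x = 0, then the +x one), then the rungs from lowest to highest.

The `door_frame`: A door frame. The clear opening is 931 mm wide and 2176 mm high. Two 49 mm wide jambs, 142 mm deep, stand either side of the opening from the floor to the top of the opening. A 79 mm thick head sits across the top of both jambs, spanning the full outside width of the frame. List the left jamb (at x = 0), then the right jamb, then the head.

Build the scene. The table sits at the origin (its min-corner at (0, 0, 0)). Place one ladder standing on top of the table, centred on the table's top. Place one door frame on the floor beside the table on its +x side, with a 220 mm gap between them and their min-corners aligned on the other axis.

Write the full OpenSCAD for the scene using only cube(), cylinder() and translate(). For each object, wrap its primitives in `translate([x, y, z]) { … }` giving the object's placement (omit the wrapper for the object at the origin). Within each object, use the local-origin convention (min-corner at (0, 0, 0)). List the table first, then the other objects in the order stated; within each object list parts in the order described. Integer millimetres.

translate([0, 0, 672]) cube([1026, 845, 48]);
translate([49, 49, 0]) cylinder(h = 672, r = 39);
translate([977, 49, 0]) cylinder(h = 672, r = 39);
translate([49, 796, 0]) cylinder(h = 672, r = 39);
translate([977, 796, 0]) cylinder(h = 672, r = 39);
translate([309, 405, 720]) {
  cube([50, 35, 2334]);
  translate([358, 0, 0]) cube([50, 35, 2334]);
  translate([50, 0, 188]) cube([308, 35, 36]);
  translate([50, 0, 475]) cube([308, 35, 36]);
  translate([50, 0, 762]) cube([308, 35, 36]);
  translate([50, 0, 1049]) cube([308, 35, 36]);
  translate([50, 0, 1336]) cube([308, 35, 36]);
  translate([50, 0, 1623]) cube([308, 35, 36]);
  translate([50, 0, 1910]) cube([308, 35, 36]);
  translate([50, 0, 2197]) cube([308, 35, 36]);
}
translate([1246, 0, 0]) {
  cube([49, 142, 2176]);
  translate([980, 0, 0]) cube([49, 142, 2176]);
  translate([0, 0, 2176]) cube([1029, 142, 79]);
}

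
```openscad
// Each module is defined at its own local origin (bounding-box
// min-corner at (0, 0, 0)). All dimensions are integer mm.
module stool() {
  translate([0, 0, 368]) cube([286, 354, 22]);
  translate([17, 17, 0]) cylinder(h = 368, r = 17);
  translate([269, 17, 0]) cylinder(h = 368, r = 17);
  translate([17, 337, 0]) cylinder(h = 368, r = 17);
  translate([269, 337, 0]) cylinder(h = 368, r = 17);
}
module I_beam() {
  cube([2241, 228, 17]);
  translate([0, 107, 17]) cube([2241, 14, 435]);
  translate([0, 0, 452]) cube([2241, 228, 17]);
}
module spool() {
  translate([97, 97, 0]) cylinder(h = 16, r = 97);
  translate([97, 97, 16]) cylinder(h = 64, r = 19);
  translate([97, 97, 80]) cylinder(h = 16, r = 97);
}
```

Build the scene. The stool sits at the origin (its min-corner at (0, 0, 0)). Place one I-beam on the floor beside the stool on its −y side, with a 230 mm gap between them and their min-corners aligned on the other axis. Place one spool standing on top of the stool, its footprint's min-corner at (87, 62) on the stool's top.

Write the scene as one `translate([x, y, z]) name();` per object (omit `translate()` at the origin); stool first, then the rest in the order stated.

stool();
translate([0, -458, 0]) I_beam();
translate([87, 62, 390]) spool();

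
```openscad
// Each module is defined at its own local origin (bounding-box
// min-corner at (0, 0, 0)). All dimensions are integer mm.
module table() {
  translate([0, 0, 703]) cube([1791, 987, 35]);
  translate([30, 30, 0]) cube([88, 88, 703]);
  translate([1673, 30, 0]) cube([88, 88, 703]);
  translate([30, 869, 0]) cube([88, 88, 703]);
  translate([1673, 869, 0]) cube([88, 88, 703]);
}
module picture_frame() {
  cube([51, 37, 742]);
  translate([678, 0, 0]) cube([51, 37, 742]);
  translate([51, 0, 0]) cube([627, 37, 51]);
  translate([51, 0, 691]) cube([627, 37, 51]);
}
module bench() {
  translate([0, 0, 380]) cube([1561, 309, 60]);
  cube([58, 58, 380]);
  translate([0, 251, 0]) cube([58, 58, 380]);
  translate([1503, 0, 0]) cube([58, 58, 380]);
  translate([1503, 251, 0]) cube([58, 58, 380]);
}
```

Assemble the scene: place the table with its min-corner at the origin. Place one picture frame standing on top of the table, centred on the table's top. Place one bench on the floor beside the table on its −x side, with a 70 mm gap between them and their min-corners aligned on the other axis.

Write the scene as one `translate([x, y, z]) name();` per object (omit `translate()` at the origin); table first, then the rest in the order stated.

table();
translate([531, 475, 738]) picture_frame();
translate([-1631, 0, 0]) bench();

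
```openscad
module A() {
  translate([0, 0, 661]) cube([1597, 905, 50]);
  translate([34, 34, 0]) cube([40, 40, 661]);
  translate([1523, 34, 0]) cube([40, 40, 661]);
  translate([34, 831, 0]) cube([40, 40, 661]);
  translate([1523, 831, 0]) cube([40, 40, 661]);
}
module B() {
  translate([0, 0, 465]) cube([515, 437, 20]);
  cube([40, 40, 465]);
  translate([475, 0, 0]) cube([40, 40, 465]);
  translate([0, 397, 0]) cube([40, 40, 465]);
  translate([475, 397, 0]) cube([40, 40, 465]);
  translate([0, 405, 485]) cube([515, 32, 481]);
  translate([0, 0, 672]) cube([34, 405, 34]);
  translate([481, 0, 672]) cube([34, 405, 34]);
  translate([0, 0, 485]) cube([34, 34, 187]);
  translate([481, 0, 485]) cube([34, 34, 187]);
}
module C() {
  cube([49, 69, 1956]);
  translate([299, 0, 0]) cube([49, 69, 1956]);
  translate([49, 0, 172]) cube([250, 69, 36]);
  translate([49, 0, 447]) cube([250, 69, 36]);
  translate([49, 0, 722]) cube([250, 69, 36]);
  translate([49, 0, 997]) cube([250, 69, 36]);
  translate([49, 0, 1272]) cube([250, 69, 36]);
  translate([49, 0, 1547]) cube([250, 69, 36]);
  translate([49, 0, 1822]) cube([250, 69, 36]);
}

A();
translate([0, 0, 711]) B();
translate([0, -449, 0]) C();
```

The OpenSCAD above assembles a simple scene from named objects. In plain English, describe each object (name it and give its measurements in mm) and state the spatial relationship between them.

A is a table: top 1597 mm (x) × 905 mm (y), 50 mm thick, upper face at z = 711 mm, on four 40×40 mm square legs, each inset 34 mm from the nearest pair of top edges, running from z = 0 to the bottom of the top.

B is a chair: 515×437 mm seat, 20 mm thick, top at z = 485 mm, on four 40 mm square corner legs flush with the seat edges. A 32 mm thick backrest slab spans the full seat width, extending 481 mm above the seat top, its back face flush with the seat's +y edge. Two armrests of 34×34 mm section run along each side from the seat's front edge to the front of the backrest, top faces 221 mm above the seat top and outer faces flush with the seat's x-edges; a 34×34 mm post under the front of each armrest stands on the seat at the front corner.

C is a wooden ladder with two side rails of 49×69 mm section and 1956 mm height, set 348 mm apart overall. Between them run 7 rectangular rungs (69 mm deep, 36 mm thick), front faces flush with the rails' −y face. The bottom of the first rung is 172 mm above the floor and each subsequent rung is 275 mm higher than the one below.

The chair is on top of the table. The ladder is on the floor beside the table on its −y side.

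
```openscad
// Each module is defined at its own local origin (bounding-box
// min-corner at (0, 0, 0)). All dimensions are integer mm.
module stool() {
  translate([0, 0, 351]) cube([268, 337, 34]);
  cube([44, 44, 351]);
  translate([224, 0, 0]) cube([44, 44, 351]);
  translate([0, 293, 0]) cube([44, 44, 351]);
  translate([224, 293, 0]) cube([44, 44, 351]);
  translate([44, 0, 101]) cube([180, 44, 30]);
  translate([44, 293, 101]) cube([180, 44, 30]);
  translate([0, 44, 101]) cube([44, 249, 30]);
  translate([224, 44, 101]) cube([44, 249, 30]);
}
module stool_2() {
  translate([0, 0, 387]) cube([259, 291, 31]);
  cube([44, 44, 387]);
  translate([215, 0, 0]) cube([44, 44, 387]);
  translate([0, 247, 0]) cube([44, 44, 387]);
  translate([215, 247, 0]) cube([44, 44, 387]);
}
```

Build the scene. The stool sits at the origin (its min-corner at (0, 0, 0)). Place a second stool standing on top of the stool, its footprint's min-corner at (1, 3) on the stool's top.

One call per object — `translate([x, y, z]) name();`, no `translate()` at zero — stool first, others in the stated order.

stool();
translate([1, 3, 385]) stool_2();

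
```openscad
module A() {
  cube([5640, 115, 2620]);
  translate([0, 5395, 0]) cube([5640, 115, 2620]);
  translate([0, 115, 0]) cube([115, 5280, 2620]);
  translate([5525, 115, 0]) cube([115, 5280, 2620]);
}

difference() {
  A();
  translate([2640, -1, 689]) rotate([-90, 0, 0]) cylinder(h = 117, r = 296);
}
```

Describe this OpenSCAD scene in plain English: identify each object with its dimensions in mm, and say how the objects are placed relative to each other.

A is the wall frame of a small rectangular building: four walls, each 2620 mm tall and 115 mm thick, enclosing a footprint 5640 mm (x) by 5510 mm (y) outside-to-outside, with no floor or roof. The front and back walls (the −y and +y sides) span the full width; the two side walls fit between them.

The house frame has a circular hole of radius 296 mm through its front wall, centred at (x = 2640, z = 689).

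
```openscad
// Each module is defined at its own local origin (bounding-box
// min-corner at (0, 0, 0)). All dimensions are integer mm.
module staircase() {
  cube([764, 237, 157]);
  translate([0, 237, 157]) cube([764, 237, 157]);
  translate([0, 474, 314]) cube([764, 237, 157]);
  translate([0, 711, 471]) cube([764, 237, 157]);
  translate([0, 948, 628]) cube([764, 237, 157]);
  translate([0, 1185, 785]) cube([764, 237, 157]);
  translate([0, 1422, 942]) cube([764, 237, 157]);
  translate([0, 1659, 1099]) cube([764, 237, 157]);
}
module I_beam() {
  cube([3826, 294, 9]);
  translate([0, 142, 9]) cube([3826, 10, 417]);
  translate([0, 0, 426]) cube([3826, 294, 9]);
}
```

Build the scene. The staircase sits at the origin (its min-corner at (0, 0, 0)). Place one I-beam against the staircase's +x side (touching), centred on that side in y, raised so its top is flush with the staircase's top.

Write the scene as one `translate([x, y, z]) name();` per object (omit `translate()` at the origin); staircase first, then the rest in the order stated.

staircase();
translate([764, 801, 821]) I_beam();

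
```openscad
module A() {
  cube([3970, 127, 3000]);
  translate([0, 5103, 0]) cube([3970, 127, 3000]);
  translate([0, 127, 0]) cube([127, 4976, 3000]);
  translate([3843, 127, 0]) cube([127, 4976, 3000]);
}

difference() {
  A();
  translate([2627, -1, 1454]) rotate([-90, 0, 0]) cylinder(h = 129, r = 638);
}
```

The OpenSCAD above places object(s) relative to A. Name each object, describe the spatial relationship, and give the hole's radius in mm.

A is a house frame. The house frame has a circular hole through its front wall. The hole's radius is 638 mm.

The subtracted cylinder has r = 638 mm.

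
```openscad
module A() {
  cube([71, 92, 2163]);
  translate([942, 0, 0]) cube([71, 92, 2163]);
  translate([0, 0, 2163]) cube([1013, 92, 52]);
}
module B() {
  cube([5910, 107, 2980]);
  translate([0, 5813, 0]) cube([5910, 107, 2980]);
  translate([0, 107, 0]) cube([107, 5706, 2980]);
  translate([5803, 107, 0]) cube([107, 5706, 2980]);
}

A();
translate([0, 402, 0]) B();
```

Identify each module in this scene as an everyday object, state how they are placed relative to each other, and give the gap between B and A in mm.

The house frame's nearest face is 310 mm from the door frame's +y face.

A is a door frame. B is a house frame. The house frame is on the floor beside the door frame on its +y side. The gap between the house frame and the door frame is 310 mm.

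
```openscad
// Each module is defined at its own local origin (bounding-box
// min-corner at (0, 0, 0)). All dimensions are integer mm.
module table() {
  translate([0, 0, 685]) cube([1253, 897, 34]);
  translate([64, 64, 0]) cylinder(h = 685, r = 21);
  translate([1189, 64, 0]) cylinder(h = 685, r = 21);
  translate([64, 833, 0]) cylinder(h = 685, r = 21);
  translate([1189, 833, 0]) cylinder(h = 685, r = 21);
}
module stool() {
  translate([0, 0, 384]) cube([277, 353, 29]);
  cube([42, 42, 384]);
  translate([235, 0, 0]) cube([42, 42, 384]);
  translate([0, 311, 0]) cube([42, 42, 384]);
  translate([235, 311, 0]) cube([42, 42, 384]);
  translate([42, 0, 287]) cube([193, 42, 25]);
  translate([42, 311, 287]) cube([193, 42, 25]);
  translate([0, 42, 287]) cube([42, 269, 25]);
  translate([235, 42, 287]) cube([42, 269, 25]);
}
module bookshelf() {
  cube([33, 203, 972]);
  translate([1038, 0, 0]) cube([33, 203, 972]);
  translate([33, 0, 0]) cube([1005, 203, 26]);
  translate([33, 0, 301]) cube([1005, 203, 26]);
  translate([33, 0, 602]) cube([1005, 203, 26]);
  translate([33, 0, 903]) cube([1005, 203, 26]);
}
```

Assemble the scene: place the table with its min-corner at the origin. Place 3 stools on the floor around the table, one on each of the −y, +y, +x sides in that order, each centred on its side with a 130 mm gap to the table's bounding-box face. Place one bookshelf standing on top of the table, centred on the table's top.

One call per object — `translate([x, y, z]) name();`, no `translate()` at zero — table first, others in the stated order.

table();
translate([488, -483, 0]) stool();
translate([488, 1027, 0]) stool();
translate([1383, 272, 0]) stool();
translate([91, 347, 719]) bookshelf();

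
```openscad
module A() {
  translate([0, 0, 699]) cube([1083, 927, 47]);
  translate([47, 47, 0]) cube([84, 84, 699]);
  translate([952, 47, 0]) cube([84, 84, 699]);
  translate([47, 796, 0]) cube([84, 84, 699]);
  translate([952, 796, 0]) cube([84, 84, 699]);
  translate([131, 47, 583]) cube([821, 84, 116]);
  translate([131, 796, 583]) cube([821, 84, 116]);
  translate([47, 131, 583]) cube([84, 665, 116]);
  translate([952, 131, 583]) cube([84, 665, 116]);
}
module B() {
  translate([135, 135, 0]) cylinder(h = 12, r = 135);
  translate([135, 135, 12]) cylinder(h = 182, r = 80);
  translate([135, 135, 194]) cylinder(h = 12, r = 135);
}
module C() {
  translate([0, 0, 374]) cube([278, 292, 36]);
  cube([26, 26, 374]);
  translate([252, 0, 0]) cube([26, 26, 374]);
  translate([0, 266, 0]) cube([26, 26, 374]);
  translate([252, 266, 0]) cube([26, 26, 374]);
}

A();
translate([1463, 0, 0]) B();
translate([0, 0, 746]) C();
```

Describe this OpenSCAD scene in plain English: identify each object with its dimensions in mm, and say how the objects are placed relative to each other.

A is a table: top 1083 mm (x) × 927 mm (y), 47 mm thick, upper face at z = 746 mm, on four 84×84 mm square legs, each inset 47 mm from the nearest pair of top edges, running from z = 0 to the bottom of the top. Four apron rails, 84 mm thick and 116 mm tall, run between adjacent legs with their top edges flush with the underside of the top and their outer faces flush with the legs' outer faces.

B is a spool: two coaxial disc flanges of radius 135 mm and thickness 12 mm, joined by a core cylinder of radius 80 mm and height 182 mm. The lower flange rests on z = 0 and the three cylinders share a vertical axis.

C is a four-legged stool. The seat is 278×292 mm, 36 mm thick, top at z = 410 mm. It stands on four square legs, each 26×26 mm in cross-section, from z = 0 to the seat underside, each flush with a corner of the seat.

The spool is on the floor beside the table on its +x side. The stool is on top of the table.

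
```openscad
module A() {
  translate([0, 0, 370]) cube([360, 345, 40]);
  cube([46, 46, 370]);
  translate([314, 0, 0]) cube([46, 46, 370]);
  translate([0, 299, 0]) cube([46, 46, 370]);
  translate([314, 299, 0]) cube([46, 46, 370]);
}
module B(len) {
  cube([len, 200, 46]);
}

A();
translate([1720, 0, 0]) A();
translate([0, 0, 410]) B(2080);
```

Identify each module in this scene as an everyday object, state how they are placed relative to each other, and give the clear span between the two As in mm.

Second stool starts at x = 1720; first ends at x = 360; clear span = 1720 − 360 = 1360 mm.

A is a stool. B is a beam. A beam spans the tops of two stools. The clear span between the two stools is 1360 mm.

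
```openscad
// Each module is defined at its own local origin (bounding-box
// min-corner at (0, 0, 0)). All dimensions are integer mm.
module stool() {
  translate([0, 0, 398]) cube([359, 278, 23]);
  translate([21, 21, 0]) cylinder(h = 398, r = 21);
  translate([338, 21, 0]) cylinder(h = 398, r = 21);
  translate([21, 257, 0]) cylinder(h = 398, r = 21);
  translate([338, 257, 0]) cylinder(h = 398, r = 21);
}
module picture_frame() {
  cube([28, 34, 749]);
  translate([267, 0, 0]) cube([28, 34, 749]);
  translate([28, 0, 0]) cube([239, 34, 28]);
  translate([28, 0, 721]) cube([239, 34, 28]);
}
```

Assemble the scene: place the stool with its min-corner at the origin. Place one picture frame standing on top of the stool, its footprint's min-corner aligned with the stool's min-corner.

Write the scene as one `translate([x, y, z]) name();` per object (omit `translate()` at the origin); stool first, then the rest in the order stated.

stool();
translate([0, 0, 421]) picture_frame();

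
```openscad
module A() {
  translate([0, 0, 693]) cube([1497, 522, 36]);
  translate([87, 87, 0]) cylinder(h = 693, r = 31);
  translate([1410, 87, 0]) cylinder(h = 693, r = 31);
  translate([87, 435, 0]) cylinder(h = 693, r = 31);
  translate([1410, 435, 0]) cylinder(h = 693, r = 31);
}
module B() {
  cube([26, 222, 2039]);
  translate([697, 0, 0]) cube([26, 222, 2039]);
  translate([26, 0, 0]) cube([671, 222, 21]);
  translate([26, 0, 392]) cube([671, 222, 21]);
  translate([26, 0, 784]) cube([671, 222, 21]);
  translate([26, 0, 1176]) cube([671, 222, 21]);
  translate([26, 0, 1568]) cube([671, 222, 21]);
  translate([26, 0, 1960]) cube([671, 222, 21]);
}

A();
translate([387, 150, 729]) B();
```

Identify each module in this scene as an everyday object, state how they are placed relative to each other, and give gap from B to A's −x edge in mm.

The bookshelf's min-x is at 387; the table's min-x is 0; gap = 387 mm.

A is a table. B is a bookshelf. The bookshelf is on top of the table, centred. The gap from the bookshelf to the table's −x edge is 387 mm.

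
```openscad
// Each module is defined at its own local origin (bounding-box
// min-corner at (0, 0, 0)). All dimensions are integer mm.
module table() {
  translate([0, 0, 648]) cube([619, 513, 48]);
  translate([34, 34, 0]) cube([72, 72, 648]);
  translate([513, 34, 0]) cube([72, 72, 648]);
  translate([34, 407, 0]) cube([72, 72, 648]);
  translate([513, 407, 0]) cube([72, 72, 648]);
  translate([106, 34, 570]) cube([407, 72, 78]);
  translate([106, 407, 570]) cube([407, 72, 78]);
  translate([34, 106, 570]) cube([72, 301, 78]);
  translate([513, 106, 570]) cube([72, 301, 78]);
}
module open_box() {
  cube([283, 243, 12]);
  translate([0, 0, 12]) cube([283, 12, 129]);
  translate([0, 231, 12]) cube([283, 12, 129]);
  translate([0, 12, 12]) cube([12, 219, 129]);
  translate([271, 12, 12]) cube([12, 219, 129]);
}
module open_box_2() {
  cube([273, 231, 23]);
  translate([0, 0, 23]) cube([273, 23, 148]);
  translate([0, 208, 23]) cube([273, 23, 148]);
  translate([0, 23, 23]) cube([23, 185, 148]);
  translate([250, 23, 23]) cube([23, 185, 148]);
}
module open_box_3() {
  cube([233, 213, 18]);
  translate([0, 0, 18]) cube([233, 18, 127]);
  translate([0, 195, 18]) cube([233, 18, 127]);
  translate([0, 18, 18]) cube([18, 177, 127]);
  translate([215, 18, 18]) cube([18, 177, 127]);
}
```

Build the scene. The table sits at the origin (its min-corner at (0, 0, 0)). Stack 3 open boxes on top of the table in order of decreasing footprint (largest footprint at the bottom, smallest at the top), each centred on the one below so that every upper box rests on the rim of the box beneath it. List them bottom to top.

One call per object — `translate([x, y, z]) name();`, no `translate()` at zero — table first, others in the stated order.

table();
translate([168, 135, 696]) open_box();
translate([173, 141, 837]) open_box_2();
translate([193, 150, 1008]) open_box_3();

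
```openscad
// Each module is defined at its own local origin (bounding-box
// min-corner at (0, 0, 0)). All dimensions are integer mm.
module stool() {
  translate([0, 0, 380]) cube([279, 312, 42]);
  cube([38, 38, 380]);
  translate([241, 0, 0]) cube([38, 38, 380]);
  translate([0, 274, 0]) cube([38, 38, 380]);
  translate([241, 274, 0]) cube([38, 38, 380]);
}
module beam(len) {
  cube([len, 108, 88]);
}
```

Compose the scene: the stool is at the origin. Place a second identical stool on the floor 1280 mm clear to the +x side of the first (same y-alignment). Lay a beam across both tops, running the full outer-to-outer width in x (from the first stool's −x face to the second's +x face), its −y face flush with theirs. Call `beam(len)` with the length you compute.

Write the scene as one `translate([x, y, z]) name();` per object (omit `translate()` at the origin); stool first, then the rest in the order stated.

stool();
translate([1559, 0, 0]) stool();
translate([0, 0, 422]) beam(1838);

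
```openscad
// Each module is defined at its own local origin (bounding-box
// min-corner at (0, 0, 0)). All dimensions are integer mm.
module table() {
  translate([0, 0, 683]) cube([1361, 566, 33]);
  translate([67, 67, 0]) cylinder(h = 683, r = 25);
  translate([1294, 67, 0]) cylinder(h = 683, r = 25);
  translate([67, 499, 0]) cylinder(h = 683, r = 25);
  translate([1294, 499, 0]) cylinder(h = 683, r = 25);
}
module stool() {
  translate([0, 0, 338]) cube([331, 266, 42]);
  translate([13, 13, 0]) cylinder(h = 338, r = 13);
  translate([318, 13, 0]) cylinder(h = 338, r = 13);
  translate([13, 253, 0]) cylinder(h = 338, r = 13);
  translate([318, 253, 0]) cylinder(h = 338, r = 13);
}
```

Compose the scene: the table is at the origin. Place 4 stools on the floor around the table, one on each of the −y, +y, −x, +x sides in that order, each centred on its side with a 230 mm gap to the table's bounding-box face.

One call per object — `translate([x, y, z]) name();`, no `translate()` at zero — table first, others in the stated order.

table();
translate([515, -496, 0]) stool();
translate([515, 796, 0]) stool();
translate([-561, 150, 0]) stool();
translate([1591, 150, 0]) stool();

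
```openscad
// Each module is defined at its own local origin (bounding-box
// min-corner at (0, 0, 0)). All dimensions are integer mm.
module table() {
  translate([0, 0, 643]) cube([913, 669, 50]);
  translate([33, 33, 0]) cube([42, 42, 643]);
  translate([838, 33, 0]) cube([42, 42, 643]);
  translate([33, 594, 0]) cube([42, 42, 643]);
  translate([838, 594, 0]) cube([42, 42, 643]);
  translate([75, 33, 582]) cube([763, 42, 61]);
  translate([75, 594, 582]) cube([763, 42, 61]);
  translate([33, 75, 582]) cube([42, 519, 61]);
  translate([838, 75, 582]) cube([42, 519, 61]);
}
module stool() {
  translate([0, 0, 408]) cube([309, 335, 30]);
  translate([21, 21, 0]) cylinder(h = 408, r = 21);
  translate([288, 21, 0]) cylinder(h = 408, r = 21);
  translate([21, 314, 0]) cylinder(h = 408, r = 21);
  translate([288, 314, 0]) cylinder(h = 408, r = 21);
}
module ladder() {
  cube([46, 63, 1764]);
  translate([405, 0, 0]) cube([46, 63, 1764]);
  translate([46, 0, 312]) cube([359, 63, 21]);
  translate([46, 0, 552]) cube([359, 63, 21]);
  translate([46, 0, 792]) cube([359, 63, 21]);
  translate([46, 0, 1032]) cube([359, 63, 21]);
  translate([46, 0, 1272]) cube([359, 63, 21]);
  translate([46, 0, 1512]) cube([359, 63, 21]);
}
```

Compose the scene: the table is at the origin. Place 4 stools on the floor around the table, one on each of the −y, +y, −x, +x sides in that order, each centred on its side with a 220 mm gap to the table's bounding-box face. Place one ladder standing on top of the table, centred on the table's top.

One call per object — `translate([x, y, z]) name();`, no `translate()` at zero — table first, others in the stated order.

table();
translate([302, -555, 0]) stool();
translate([302, 889, 0]) stool();
translate([-529, 167, 0]) stool();
translate([1133, 167, 0]) stool();
translate([231, 303, 693]) ladder();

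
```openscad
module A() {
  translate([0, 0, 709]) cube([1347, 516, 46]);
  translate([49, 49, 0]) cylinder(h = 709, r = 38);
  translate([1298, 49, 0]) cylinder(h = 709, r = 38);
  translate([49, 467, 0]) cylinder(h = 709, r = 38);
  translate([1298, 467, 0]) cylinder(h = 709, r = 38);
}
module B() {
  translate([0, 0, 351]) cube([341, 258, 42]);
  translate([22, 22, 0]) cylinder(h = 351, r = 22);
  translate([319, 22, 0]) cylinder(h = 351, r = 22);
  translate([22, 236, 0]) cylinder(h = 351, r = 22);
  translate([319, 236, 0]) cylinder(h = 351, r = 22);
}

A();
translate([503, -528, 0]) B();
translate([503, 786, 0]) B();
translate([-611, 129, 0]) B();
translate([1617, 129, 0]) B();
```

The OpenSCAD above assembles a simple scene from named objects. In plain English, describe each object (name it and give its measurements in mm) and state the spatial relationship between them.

A is a table: top 1347 mm (x) × 516 mm (y), 46 mm thick, upper face at z = 755 mm, on four round legs of 76 mm diameter, each leg's bounding box inset 11 mm from the nearest pair of top edges, running from z = 0 to the bottom of the top.

B is a four-legged stool. The seat is a 341×258×42 mm slab whose top surface is at z = 393 mm; four round legs, each 44 mm in diameter, run from the floor (z = 0) to the underside of the seat, each leg's axis is inset half a diameter from the nearest pair of seat edges (so the leg's bounding box is flush with the corner).

Four stools sit around the table at the −y, +y, −x, +x sides.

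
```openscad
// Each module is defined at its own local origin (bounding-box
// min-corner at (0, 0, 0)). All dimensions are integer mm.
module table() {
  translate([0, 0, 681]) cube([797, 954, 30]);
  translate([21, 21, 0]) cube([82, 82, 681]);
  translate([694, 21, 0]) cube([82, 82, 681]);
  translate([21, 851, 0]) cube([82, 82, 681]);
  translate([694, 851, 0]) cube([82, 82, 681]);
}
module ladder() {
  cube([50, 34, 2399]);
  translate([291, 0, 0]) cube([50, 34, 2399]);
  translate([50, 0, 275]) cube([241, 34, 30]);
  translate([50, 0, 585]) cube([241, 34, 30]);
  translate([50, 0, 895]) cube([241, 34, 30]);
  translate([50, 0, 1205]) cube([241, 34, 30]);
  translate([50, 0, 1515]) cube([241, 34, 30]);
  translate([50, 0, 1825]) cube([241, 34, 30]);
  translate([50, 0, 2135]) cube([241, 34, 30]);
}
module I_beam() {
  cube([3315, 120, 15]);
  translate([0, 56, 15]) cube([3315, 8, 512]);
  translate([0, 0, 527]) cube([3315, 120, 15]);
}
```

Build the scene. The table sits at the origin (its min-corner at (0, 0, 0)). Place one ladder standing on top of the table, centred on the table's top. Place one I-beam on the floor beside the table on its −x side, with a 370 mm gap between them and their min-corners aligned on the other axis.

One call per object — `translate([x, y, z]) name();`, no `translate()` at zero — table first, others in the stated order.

table();
translate([228, 460, 711]) ladder();
translate([-3685, 0, 0]) I_beam();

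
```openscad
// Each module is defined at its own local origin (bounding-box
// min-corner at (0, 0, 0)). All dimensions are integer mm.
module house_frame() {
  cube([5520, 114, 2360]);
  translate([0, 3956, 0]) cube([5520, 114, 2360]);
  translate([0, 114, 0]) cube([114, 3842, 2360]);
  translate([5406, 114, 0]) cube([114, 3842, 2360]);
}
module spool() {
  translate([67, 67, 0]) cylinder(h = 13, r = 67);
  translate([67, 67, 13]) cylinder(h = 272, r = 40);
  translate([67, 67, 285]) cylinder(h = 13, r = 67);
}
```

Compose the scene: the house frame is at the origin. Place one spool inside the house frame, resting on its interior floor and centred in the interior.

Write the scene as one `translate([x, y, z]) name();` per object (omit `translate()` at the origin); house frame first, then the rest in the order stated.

house_frame();
translate([2693, 1968, 0]) spool();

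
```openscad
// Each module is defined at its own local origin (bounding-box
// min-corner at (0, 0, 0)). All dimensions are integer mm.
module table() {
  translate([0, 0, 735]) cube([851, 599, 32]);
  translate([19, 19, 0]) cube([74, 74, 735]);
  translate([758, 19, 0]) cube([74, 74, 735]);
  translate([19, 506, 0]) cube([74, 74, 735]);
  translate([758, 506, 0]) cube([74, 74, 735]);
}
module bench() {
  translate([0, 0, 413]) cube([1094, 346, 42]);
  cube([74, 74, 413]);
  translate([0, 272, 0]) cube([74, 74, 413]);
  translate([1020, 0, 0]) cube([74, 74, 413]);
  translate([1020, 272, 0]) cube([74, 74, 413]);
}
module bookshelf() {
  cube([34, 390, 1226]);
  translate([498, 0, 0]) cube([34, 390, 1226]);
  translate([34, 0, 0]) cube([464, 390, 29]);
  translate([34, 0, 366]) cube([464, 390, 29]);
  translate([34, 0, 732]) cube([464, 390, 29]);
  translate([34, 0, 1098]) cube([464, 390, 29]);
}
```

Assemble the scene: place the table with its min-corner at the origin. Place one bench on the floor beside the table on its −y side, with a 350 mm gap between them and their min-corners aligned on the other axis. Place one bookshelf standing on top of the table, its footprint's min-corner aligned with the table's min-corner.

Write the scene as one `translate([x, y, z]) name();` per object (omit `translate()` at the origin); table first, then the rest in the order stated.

table();
translate([0, -696, 0]) bench();
translate([0, 0, 767]) bookshelf();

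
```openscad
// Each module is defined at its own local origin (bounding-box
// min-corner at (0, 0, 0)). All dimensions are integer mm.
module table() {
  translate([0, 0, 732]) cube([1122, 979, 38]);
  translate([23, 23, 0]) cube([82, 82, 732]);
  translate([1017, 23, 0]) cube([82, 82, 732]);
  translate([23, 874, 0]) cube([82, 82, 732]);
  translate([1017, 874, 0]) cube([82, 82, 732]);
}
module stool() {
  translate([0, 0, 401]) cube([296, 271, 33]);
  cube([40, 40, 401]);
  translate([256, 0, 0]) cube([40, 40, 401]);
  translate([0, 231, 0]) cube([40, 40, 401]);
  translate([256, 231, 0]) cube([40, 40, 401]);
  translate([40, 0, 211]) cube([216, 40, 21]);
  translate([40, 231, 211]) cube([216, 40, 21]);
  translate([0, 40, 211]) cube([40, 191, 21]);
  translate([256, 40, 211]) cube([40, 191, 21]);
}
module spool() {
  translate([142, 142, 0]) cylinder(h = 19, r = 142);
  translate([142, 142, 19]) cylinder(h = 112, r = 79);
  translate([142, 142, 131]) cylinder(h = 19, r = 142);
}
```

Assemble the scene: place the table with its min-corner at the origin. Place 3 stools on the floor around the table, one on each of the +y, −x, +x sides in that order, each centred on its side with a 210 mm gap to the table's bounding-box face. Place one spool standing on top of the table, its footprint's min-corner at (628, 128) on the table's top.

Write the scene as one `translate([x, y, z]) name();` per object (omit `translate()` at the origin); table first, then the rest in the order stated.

table();
translate([413, 1189, 0]) stool();
translate([-506, 354, 0]) stool();
translate([1332, 354, 0]) stool();
translate([628, 128, 770]) spool();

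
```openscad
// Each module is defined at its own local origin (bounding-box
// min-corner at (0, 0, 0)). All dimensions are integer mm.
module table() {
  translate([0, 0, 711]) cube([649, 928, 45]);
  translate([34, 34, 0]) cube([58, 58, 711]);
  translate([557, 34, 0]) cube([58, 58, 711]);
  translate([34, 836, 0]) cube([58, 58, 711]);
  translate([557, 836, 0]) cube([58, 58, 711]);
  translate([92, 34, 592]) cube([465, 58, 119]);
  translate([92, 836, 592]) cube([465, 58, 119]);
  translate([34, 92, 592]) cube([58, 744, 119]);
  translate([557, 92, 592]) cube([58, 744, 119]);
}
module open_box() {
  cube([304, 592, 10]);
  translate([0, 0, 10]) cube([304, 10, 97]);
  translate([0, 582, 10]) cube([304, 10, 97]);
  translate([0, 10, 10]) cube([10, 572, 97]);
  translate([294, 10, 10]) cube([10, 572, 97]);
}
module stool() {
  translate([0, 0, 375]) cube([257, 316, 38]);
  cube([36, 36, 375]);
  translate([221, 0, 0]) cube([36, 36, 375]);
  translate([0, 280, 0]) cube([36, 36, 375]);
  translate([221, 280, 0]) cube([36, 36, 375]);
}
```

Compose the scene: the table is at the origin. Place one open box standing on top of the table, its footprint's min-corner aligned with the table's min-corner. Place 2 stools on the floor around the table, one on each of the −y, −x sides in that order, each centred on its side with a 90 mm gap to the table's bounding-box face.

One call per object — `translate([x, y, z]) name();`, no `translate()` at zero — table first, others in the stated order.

table();
translate([0, 0, 756]) open_box();
translate([196, -406, 0]) stool();
translate([-347, 306, 0]) stool();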